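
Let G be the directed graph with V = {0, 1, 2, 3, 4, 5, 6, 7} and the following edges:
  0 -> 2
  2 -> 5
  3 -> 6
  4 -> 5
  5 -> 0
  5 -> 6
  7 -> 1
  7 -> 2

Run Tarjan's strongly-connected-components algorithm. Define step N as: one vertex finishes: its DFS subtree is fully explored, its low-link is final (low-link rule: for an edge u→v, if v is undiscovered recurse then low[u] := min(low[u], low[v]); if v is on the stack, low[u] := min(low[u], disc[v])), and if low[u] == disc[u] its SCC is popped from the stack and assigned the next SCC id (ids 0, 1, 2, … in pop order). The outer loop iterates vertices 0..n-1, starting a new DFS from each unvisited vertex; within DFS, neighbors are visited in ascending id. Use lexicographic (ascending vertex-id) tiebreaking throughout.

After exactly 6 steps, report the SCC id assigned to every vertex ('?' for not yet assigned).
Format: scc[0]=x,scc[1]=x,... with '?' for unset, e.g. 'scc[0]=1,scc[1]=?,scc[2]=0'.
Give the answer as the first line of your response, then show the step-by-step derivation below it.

scc[0]=1,scc[1]=2,scc[2]=1,scc[3]=3,scc[4]=?,scc[5]=1,scc[6]=0,scc[7]=?

step 1: low=(low[0]=0,low[1]=?,low[2]=1,low[3]=?,low[4]=?,low[5]=0,low[6]=3,low[7]=?); scc=(scc[0]=?,scc[1]=?,scc[2]=?,scc[3]=?,scc[4]=?,scc[5]=?,scc[6]=0,scc[7]=?)
step 2: low=(low[0]=0,low[1]=?,low[2]=1,low[3]=?,low[4]=?,low[5]=0,low[6]=3,low[7]=?); scc=(scc[0]=?,scc[1]=?,scc[2]=?,scc[3]=?,scc[4]=?,scc[5]=?,scc[6]=0,scc[7]=?)
step 3: low=(low[0]=0,low[1]=?,low[2]=0,low[3]=?,low[4]=?,low[5]=0,low[6]=3,low[7]=?); scc=(scc[0]=?,scc[1]=?,scc[2]=?,scc[3]=?,scc[4]=?,scc[5]=?,scc[6]=0,scc[7]=?)
step 4: low=(low[0]=0,low[1]=?,low[2]=0,low[3]=?,low[4]=?,low[5]=0,low[6]=3,low[7]=?); scc=(scc[0]=1,scc[1]=?,scc[2]=1,scc[3]=?,scc[4]=?,scc[5]=1,scc[6]=0,scc[7]=?)
step 5: low=(low[0]=0,low[1]=4,low[2]=0,low[3]=?,low[4]=?,low[5]=0,low[6]=3,low[7]=?); scc=(scc[0]=1,scc[1]=2,scc[2]=1,scc[3]=?,scc[4]=?,scc[5]=1,scc[6]=0,scc[7]=?)
step 6: low=(low[0]=0,low[1]=4,low[2]=0,low[3]=5,low[4]=?,low[5]=0,low[6]=3,low[7]=?); scc=(scc[0]=1,scc[1]=2,scc[2]=1,scc[3]=3,scc[4]=?,scc[5]=1,scc[6]=0,scc[7]=?)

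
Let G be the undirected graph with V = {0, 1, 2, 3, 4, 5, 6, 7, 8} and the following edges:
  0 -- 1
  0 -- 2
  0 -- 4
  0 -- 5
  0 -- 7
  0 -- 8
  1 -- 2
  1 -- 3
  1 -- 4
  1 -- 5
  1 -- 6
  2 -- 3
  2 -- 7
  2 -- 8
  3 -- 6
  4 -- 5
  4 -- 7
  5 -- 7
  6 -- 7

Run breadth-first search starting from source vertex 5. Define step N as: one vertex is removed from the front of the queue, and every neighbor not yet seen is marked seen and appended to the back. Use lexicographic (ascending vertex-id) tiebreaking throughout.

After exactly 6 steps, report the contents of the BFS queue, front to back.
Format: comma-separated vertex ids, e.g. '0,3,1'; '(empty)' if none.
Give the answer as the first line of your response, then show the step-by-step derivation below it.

8,3,6

step 1: dequeue 5; queue=[0,1,4,7]; order=5
step 2: dequeue 0; queue=[1,4,7,2,8]; order=5,0
step 3: dequeue 1; queue=[4,7,2,8,3,6]; order=5,0,1
step 4: dequeue 4; queue=[7,2,8,3,6]; order=5,0,1,4
step 5: dequeue 7; queue=[2,8,3,6]; order=5,0,1,4,7
step 6: dequeue 2; queue=[8,3,6]; order=5,0,1,4,7,2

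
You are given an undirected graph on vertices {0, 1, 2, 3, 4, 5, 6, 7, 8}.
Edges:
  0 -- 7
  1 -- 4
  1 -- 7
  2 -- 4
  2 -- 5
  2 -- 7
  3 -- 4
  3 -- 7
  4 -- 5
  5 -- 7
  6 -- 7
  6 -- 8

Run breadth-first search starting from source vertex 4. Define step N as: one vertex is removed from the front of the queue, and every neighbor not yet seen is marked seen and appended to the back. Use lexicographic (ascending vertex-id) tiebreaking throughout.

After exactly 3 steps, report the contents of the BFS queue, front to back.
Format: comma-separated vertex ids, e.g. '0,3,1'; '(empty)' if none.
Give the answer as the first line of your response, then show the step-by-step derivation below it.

3,5,7

step 1: dequeue 4; queue=[1,2,3,5]; order=4
step 2: dequeue 1; queue=[2,3,5,7]; order=4,1
step 3: dequeue 2; queue=[3,5,7]; order=4,1,2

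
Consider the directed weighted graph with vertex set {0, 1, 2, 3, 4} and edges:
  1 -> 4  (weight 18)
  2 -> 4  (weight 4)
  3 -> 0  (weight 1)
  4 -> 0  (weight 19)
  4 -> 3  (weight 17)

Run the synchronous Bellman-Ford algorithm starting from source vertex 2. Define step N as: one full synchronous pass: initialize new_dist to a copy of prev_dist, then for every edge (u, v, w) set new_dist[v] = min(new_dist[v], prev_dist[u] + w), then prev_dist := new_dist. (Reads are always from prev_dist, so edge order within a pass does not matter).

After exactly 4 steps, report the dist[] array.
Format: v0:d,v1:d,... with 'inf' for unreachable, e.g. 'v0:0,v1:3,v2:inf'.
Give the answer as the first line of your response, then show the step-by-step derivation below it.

v0:22,v1:inf,v2:0,v3:21,v4:4

step 1: dist = v0:inf,v1:inf,v2:0,v3:inf,v4:4
step 2: dist = v0:23,v1:inf,v2:0,v3:21,v4:4
step 3: dist = v0:22,v1:inf,v2:0,v3:21,v4:4
step 4: dist = v0:22,v1:inf,v2:0,v3:21,v4:4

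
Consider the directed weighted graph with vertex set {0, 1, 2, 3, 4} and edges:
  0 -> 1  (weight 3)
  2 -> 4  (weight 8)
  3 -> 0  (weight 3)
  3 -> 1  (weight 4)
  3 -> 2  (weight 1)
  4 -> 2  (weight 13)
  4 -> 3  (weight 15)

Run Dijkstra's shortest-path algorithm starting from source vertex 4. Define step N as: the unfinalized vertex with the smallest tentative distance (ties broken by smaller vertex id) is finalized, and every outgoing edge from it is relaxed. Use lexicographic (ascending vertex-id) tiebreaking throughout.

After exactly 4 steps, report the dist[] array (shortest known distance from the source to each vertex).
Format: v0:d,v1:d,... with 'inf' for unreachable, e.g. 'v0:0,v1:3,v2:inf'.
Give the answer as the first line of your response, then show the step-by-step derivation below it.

v0:18,v1:19,v2:13,v3:15,v4:0

step 1: dist = v0:inf,v1:inf,v2:13,v3:15,v4:0
step 2: dist = v0:inf,v1:inf,v2:13,v3:15,v4:0
step 3: dist = v0:18,v1:19,v2:13,v3:15,v4:0
step 4: dist = v0:18,v1:19,v2:13,v3:15,v4:0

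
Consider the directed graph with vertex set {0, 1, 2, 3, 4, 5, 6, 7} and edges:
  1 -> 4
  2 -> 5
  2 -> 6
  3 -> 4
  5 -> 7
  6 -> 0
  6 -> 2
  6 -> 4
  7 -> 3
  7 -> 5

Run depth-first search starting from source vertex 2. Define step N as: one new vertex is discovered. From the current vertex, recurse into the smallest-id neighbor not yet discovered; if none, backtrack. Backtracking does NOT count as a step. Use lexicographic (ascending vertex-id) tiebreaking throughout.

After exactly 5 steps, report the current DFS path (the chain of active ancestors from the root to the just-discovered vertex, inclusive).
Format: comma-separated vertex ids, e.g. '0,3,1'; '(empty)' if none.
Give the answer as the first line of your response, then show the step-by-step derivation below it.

2,5,7,3,4

step 1: discover 2; path=2; order=2
step 2: discover 5; path=2>5; order=2,5
step 3: discover 7; path=2>5>7; order=2,5,7
step 4: discover 3; path=2>5>7>3; order=2,5,7,3
step 5: discover 4; path=2>5>7>3>4; order=2,5,7,3,4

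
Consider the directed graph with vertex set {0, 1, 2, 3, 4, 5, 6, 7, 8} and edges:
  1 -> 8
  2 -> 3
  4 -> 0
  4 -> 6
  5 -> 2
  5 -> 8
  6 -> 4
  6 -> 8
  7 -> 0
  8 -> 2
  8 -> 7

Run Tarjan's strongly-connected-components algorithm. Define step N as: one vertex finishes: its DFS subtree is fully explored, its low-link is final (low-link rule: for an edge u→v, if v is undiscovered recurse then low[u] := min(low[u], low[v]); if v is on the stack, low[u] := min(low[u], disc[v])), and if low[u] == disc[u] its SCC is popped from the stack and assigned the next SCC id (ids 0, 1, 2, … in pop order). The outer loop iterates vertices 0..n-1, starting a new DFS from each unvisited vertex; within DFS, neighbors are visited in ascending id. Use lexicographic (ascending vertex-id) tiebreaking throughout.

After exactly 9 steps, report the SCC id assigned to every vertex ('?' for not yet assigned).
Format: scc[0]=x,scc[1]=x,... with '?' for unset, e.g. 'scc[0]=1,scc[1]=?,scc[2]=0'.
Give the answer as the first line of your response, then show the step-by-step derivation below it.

scc[0]=0,scc[1]=5,scc[2]=2,scc[3]=1,scc[4]=6,scc[5]=7,scc[6]=6,scc[7]=3,scc[8]=4

step 1: low=(low[0]=0,low[1]=?,low[2]=?,low[3]=?,low[4]=?,low[5]=?,low[6]=?,low[7]=?,low[8]=?); scc=(scc[0]=0,scc[1]=?,scc[2]=?,scc[3]=?,scc[4]=?,scc[5]=?,scc[6]=?,scc[7]=?,scc[8]=?)
step 2: low=(low[0]=0,low[1]=1,low[2]=3,low[3]=4,low[4]=?,low[5]=?,low[6]=?,low[7]=?,low[8]=2); scc=(scc[0]=0,scc[1]=?,scc[2]=?,scc[3]=1,scc[4]=?,scc[5]=?,scc[6]=?,scc[7]=?,scc[8]=?)
step 3: low=(low[0]=0,low[1]=1,low[2]=3,low[3]=4,low[4]=?,low[5]=?,low[6]=?,low[7]=?,low[8]=2); scc=(scc[0]=0,scc[1]=?,scc[2]=2,scc[3]=1,scc[4]=?,scc[5]=?,scc[6]=?,scc[7]=?,scc[8]=?)
step 4: low=(low[0]=0,low[1]=1,low[2]=3,low[3]=4,low[4]=?,low[5]=?,low[6]=?,low[7]=5,low[8]=2); scc=(scc[0]=0,scc[1]=?,scc[2]=2,scc[3]=1,scc[4]=?,scc[5]=?,scc[6]=?,scc[7]=3,scc[8]=?)
step 5: low=(low[0]=0,low[1]=1,low[2]=3,low[3]=4,low[4]=?,low[5]=?,low[6]=?,low[7]=5,low[8]=2); scc=(scc[0]=0,scc[1]=?,scc[2]=2,scc[3]=1,scc[4]=?,scc[5]=?,scc[6]=?,scc[7]=3,scc[8]=4)
step 6: low=(low[0]=0,low[1]=1,low[2]=3,low[3]=4,low[4]=?,low[5]=?,low[6]=?,low[7]=5,low[8]=2); scc=(scc[0]=0,scc[1]=5,scc[2]=2,scc[3]=1,scc[4]=?,scc[5]=?,scc[6]=?,scc[7]=3,scc[8]=4)
step 7: low=(low[0]=0,low[1]=1,low[2]=3,low[3]=4,low[4]=6,low[5]=?,low[6]=6,low[7]=5,low[8]=2); scc=(scc[0]=0,scc[1]=5,scc[2]=2,scc[3]=1,scc[4]=?,scc[5]=?,scc[6]=?,scc[7]=3,scc[8]=4)
step 8: low=(low[0]=0,low[1]=1,low[2]=3,low[3]=4,low[4]=6,low[5]=?,low[6]=6,low[7]=5,low[8]=2); scc=(scc[0]=0,scc[1]=5,scc[2]=2,scc[3]=1,scc[4]=6,scc[5]=?,scc[6]=6,scc[7]=3,scc[8]=4)
step 9: low=(low[0]=0,low[1]=1,low[2]=3,low[3]=4,low[4]=6,low[5]=8,low[6]=6,low[7]=5,low[8]=2); scc=(scc[0]=0,scc[1]=5,scc[2]=2,scc[3]=1,scc[4]=6,scc[5]=7,scc[6]=6,scc[7]=3,scc[8]=4)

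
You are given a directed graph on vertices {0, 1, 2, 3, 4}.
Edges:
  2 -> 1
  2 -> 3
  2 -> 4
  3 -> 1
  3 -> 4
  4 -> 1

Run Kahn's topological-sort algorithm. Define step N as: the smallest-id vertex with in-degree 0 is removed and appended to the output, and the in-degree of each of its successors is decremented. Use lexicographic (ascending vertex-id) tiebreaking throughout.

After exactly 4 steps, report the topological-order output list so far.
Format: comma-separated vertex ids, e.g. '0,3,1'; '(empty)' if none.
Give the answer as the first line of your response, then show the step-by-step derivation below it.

0,2,3,4

step 1: output 0; order=[0]; indeg=(0,3,0,1,2)
step 2: output 2; order=[0,2]; indeg=(0,2,0,0,1)
step 3: output 3; order=[0,2,3]; indeg=(0,1,0,0,0)
step 4: output 4; order=[0,2,3,4]; indeg=(0,0,0,0,0)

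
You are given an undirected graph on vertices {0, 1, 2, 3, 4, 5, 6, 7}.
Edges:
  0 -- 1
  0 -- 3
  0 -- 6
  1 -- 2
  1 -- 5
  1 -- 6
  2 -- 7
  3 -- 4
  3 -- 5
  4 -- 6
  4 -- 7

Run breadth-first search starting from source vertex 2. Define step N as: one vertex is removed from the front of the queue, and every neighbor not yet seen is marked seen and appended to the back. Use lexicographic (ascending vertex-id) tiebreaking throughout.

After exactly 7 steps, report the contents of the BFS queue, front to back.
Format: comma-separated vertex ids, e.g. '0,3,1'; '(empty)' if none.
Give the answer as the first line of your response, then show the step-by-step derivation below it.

3

step 1: dequeue 2; queue=[1,7]; order=2
step 2: dequeue 1; queue=[7,0,5,6]; order=2,1
step 3: dequeue 7; queue=[0,5,6,4]; order=2,1,7
step 4: dequeue 0; queue=[5,6,4,3]; order=2,1,7,0
step 5: dequeue 5; queue=[6,4,3]; order=2,1,7,0,5
step 6: dequeue 6; queue=[4,3]; order=2,1,7,0,5,6
step 7: dequeue 4; queue=[3]; order=2,1,7,0,5,6,4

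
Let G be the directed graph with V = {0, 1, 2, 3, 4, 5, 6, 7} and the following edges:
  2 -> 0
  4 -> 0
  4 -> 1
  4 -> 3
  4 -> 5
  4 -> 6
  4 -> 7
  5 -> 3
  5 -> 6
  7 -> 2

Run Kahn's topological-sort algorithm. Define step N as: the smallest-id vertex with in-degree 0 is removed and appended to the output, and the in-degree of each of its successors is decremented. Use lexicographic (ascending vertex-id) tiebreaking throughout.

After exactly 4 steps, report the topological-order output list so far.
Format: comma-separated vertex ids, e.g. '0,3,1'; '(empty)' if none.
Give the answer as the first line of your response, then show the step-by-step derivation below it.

4,1,5,3

step 1: output 4; order=[4]; indeg=(1,0,1,1,0,0,1,0)
step 2: output 1; order=[4,1]; indeg=(1,0,1,1,0,0,1,0)
step 3: output 5; order=[4,1,5]; indeg=(1,0,1,0,0,0,0,0)
step 4: output 3; order=[4,1,5,3]; indeg=(1,0,1,0,0,0,0,0)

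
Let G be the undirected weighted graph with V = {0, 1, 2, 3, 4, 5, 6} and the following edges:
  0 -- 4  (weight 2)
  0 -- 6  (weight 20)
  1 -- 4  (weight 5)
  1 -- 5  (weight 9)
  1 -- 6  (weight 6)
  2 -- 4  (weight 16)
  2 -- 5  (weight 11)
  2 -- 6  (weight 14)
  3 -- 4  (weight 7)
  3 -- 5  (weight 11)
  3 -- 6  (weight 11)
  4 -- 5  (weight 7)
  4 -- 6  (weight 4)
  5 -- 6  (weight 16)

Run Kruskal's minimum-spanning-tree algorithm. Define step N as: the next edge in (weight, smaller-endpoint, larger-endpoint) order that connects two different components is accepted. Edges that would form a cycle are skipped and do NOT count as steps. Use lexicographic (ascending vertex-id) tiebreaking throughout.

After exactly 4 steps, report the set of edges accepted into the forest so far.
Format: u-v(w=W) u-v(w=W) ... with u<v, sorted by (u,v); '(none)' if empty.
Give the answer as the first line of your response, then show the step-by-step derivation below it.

0-4(w=2) 1-4(w=5) 3-4(w=7) 4-6(w=4)

step 1: add edge 0-4 (w=2); MST = {0-4(w=2)}
step 2: add edge 4-6 (w=4); MST = {0-4(w=2) 4-6(w=4)}
step 3: add edge 1-4 (w=5); MST = {0-4(w=2) 1-4(w=5) 4-6(w=4)}
step 4: add edge 3-4 (w=7); MST = {0-4(w=2) 1-4(w=5) 3-4(w=7) 4-6(w=4)}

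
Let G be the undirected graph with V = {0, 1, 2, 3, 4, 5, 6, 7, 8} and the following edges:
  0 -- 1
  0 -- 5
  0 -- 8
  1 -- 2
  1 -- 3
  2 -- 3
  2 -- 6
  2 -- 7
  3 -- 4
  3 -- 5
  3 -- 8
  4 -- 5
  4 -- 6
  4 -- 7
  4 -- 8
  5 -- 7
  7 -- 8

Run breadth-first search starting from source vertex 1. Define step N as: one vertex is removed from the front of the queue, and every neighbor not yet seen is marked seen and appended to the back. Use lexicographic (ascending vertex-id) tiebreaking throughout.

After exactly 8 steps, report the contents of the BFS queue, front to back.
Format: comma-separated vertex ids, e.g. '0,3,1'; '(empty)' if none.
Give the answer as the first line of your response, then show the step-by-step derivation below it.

4

step 1: dequeue 1; queue=[0,2,3]; order=1
step 2: dequeue 0; queue=[2,3,5,8]; order=1,0
step 3: dequeue 2; queue=[3,5,8,6,7]; order=1,0,2
step 4: dequeue 3; queue=[5,8,6,7,4]; order=1,0,2,3
step 5: dequeue 5; queue=[8,6,7,4]; order=1,0,2,3,5
step 6: dequeue 8; queue=[6,7,4]; order=1,0,2,3,5,8
step 7: dequeue 6; queue=[7,4]; order=1,0,2,3,5,8,6
step 8: dequeue 7; queue=[4]; order=1,0,2,3,5,8,6,7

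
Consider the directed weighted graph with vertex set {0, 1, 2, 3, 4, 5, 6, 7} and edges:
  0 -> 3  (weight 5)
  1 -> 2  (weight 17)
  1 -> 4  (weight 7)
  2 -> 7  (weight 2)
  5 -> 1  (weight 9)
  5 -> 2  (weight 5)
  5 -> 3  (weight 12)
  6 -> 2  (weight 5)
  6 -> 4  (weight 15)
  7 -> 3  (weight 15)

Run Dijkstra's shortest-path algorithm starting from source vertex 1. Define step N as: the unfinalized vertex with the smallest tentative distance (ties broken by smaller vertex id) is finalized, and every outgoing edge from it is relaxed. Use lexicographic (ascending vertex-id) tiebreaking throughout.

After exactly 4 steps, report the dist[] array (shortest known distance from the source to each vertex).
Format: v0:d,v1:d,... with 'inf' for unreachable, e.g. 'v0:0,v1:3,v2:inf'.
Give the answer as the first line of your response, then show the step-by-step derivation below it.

v0:inf,v1:0,v2:17,v3:34,v4:7,v5:inf,v6:inf,v7:19

step 1: dist = v0:inf,v1:0,v2:17,v3:inf,v4:7,v5:inf,v6:inf,v7:inf
step 2: dist = v0:inf,v1:0,v2:17,v3:inf,v4:7,v5:inf,v6:inf,v7:inf
step 3: dist = v0:inf,v1:0,v2:17,v3:inf,v4:7,v5:inf,v6:inf,v7:19
step 4: dist = v0:inf,v1:0,v2:17,v3:34,v4:7,v5:inf,v6:inf,v7:19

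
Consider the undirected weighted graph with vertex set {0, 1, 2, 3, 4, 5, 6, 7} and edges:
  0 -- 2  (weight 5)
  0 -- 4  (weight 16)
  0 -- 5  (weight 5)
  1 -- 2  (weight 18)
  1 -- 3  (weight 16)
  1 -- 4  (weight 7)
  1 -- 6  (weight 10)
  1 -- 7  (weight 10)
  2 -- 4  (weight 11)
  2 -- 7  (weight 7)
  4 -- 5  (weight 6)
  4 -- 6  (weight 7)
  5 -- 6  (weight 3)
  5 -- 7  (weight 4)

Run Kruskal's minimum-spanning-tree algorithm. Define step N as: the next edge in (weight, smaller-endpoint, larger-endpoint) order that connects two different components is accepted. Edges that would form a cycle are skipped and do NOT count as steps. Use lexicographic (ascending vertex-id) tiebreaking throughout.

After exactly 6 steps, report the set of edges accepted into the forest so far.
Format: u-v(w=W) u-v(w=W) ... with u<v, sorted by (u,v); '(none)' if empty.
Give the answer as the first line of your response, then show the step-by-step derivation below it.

0-2(w=5) 0-5(w=5) 1-4(w=7) 4-5(w=6) 5-6(w=3) 5-7(w=4)

step 1: add edge 5-6 (w=3); MST = {5-6(w=3)}
step 2: add edge 5-7 (w=4); MST = {5-6(w=3) 5-7(w=4)}
step 3: add edge 0-2 (w=5); MST = {0-2(w=5) 5-6(w=3) 5-7(w=4)}
step 4: add edge 0-5 (w=5); MST = {0-2(w=5) 0-5(w=5) 5-6(w=3) 5-7(w=4)}
step 5: add edge 4-5 (w=6); MST = {0-2(w=5) 0-5(w=5) 4-5(w=6) 5-6(w=3) 5-7(w=4)}
step 6: add edge 1-4 (w=7); MST = {0-2(w=5) 0-5(w=5) 1-4(w=7) 4-5(w=6) 5-6(w=3) 5-7(w=4)}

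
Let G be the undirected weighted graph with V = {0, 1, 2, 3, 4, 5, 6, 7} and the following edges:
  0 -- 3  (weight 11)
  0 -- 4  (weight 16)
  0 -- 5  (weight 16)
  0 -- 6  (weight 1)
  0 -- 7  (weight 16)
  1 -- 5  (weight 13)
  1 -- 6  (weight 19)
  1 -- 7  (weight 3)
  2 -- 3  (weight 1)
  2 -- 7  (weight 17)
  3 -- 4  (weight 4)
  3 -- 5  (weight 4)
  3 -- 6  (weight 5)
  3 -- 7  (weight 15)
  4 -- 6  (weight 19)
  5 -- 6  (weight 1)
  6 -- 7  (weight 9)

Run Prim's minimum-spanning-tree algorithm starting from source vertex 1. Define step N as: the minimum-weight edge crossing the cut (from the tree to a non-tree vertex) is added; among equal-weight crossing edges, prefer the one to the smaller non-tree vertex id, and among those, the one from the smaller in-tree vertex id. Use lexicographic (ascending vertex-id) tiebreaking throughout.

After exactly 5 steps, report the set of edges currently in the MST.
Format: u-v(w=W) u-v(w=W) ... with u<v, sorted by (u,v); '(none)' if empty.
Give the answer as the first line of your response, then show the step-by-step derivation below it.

0-6(w=1) 1-7(w=3) 3-5(w=4) 5-6(w=1) 6-7(w=9)

step 1: add edge 1-7 (w=3); MST = {1-7(w=3)}
step 2: add edge 6-7 (w=9); MST = {1-7(w=3) 6-7(w=9)}
step 3: add edge 0-6 (w=1); MST = {0-6(w=1) 1-7(w=3) 6-7(w=9)}
step 4: add edge 5-6 (w=1); MST = {0-6(w=1) 1-7(w=3) 5-6(w=1) 6-7(w=9)}
step 5: add edge 3-5 (w=4); MST = {0-6(w=1) 1-7(w=3) 3-5(w=4) 5-6(w=1) 6-7(w=9)}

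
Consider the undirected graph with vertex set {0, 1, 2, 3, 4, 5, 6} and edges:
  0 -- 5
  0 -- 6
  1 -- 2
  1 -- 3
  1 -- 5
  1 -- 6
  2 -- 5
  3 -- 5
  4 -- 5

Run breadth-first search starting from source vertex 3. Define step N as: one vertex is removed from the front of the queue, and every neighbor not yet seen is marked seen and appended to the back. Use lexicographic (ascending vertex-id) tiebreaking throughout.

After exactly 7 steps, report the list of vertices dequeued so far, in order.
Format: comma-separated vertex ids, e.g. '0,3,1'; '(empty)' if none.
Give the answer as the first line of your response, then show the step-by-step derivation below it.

3,1,5,2,6,0,4

step 1: dequeue 3; queue=[1,5]; order=3
step 2: dequeue 1; queue=[5,2,6]; order=3,1
step 3: dequeue 5; queue=[2,6,0,4]; order=3,1,5
step 4: dequeue 2; queue=[6,0,4]; order=3,1,5,2
step 5: dequeue 6; queue=[0,4]; order=3,1,5,2,6
step 6: dequeue 0; queue=[4]; order=3,1,5,2,6,0
step 7: dequeue 4; queue=[(empty)]; order=3,1,5,2,6,0,4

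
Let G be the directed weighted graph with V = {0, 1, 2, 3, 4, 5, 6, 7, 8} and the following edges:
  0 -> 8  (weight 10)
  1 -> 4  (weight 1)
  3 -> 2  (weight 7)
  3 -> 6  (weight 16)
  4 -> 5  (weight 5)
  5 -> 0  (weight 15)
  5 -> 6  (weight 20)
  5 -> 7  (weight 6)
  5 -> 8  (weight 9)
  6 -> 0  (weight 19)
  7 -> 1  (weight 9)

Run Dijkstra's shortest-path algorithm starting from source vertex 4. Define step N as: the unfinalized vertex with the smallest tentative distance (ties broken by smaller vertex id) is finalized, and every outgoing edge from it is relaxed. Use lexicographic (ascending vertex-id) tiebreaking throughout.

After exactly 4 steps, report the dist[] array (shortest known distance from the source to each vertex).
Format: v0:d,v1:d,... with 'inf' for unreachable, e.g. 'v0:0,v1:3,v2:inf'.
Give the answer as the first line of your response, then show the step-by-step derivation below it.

v0:20,v1:20,v2:inf,v3:inf,v4:0,v5:5,v6:25,v7:11,v8:14

step 1: dist = v0:inf,v1:inf,v2:inf,v3:inf,v4:0,v5:5,v6:inf,v7:inf,v8:inf
step 2: dist = v0:20,v1:inf,v2:inf,v3:inf,v4:0,v5:5,v6:25,v7:11,v8:14
step 3: dist = v0:20,v1:20,v2:inf,v3:inf,v4:0,v5:5,v6:25,v7:11,v8:14
step 4: dist = v0:20,v1:20,v2:inf,v3:inf,v4:0,v5:5,v6:25,v7:11,v8:14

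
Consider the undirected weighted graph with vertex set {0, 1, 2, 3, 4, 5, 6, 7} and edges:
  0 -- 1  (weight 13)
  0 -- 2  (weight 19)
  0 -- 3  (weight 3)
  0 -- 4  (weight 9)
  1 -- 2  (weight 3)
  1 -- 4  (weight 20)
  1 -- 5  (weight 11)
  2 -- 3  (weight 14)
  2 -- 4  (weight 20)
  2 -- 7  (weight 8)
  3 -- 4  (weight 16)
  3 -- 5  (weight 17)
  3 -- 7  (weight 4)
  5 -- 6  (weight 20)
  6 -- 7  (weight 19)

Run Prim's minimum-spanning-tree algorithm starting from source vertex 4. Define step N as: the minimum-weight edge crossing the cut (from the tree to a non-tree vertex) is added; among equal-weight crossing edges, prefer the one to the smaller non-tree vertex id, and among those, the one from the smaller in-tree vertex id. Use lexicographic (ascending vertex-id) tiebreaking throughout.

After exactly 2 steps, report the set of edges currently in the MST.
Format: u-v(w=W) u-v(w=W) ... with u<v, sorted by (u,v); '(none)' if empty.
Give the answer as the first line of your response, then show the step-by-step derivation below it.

0-3(w=3) 0-4(w=9)

step 1: add edge 0-4 (w=9); MST = {0-4(w=9)}
step 2: add edge 0-3 (w=3); MST = {0-3(w=3) 0-4(w=9)}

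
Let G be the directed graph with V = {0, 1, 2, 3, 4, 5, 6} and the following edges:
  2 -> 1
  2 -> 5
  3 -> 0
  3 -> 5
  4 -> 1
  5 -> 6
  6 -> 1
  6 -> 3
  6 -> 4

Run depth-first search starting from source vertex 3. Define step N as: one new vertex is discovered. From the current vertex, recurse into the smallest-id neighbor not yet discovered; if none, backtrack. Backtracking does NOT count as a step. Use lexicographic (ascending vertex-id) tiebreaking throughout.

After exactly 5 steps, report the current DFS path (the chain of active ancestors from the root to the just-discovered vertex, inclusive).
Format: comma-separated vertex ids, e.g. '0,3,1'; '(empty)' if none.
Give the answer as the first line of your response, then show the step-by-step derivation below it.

3,5,6,1

step 1: discover 3; path=3; order=3
step 2: discover 0; path=3>0; order=3,0
step 3: discover 5; path=3>5; order=3,0,5
step 4: discover 6; path=3>5>6; order=3,0,5,6
step 5: discover 1; path=3>5>6>1; order=3,0,5,6,1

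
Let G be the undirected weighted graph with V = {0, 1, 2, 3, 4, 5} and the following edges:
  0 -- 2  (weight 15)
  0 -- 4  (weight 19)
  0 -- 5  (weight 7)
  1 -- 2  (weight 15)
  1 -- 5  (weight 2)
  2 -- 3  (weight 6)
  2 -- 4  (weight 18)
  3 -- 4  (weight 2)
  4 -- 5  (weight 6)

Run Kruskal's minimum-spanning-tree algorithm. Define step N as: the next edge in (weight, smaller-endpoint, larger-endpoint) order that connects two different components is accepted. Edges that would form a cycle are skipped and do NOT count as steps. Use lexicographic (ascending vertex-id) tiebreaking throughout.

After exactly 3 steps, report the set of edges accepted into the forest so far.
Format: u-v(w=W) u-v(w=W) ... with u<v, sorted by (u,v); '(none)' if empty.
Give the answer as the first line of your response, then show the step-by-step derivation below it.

1-5(w=2) 2-3(w=6) 3-4(w=2)

step 1: add edge 1-5 (w=2); MST = {1-5(w=2)}
step 2: add edge 3-4 (w=2); MST = {1-5(w=2) 3-4(w=2)}
step 3: add edge 2-3 (w=6); MST = {1-5(w=2) 2-3(w=6) 3-4(w=2)}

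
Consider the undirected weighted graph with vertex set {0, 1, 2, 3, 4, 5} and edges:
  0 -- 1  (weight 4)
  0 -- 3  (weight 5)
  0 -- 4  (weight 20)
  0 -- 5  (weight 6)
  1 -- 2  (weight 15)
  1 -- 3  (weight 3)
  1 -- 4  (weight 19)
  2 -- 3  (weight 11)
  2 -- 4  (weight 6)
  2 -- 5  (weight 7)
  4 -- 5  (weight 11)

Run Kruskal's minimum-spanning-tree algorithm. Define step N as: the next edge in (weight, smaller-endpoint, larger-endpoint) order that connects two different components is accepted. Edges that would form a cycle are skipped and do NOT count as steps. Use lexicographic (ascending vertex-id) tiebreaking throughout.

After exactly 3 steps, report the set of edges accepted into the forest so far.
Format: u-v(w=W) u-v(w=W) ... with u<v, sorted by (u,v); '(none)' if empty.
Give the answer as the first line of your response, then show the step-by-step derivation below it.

0-1(w=4) 0-5(w=6) 1-3(w=3)

step 1: add edge 1-3 (w=3); MST = {1-3(w=3)}
step 2: add edge 0-1 (w=4); MST = {0-1(w=4) 1-3(w=3)}
step 3: add edge 0-5 (w=6); MST = {0-1(w=4) 0-5(w=6) 1-3(w=3)}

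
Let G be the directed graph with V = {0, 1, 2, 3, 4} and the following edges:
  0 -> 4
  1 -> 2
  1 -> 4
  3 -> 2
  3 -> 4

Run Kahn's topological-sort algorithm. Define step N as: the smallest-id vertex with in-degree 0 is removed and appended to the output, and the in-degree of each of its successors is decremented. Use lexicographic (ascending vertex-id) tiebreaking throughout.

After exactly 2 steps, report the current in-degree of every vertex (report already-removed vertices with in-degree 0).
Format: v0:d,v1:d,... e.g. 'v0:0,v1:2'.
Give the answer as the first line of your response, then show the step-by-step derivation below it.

v0:0,v1:0,v2:1,v3:0,v4:1

step 1: output 0; order=[0]; indeg=(0,0,2,0,2)
step 2: output 1; order=[0,1]; indeg=(0,0,1,0,1)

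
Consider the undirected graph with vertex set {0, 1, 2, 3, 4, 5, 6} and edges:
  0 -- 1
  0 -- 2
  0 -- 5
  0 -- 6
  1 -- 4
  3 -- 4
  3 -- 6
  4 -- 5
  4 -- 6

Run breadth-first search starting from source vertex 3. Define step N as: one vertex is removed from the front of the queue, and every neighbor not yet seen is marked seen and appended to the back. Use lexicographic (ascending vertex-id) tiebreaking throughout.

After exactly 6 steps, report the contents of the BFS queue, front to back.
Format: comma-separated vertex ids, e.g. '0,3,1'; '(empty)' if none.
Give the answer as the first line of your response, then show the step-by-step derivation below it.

2

step 1: dequeue 3; queue=[4,6]; order=3
step 2: dequeue 4; queue=[6,1,5]; order=3,4
step 3: dequeue 6; queue=[1,5,0]; order=3,4,6
step 4: dequeue 1; queue=[5,0]; order=3,4,6,1
step 5: dequeue 5; queue=[0]; order=3,4,6,1,5
step 6: dequeue 0; queue=[2]; order=3,4,6,1,5,0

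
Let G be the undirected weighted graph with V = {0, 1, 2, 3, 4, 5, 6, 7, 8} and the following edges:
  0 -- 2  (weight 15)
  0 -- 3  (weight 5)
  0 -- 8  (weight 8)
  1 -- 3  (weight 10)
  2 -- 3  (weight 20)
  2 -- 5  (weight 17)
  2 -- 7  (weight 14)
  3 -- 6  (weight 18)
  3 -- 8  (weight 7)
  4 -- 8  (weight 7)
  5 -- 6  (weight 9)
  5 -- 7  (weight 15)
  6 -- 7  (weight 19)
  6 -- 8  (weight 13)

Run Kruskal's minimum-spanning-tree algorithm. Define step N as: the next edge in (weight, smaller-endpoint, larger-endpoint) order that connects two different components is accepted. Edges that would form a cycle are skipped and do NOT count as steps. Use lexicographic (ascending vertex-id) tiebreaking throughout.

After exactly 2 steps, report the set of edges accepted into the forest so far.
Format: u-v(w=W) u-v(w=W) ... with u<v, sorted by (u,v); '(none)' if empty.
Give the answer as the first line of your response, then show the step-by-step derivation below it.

0-3(w=5) 3-8(w=7)

step 1: add edge 0-3 (w=5); MST = {0-3(w=5)}
step 2: add edge 3-8 (w=7); MST = {0-3(w=5) 3-8(w=7)}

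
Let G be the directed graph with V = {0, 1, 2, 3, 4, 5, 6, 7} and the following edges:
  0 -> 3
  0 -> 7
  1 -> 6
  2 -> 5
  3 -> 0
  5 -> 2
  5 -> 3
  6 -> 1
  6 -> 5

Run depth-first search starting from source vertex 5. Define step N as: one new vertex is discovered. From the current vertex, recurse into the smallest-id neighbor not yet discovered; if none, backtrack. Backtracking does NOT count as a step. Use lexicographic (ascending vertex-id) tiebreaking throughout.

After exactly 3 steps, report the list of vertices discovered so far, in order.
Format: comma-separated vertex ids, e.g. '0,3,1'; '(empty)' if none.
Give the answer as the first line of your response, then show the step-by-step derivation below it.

5,2,3

step 1: discover 5; path=5; order=5
step 2: discover 2; path=5>2; order=5,2
step 3: discover 3; path=5>3; order=5,2,3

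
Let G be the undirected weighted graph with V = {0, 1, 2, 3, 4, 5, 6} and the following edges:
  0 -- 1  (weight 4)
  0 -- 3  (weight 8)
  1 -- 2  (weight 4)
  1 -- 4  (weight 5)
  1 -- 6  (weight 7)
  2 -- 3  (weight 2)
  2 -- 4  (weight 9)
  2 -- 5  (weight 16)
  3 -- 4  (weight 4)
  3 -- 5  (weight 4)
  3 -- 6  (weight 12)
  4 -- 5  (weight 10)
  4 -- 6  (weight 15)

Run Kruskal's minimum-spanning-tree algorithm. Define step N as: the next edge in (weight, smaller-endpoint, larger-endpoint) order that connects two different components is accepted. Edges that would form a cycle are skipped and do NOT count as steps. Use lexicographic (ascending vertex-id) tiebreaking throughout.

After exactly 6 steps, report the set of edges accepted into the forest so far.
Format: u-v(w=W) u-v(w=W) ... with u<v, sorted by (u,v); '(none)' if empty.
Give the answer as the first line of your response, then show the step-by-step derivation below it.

0-1(w=4) 1-2(w=4) 1-6(w=7) 2-3(w=2) 3-4(w=4) 3-5(w=4)

step 1: add edge 2-3 (w=2); MST = {2-3(w=2)}
step 2: add edge 0-1 (w=4); MST = {0-1(w=4) 2-3(w=2)}
step 3: add edge 1-2 (w=4); MST = {0-1(w=4) 1-2(w=4) 2-3(w=2)}
step 4: add edge 3-4 (w=4); MST = {0-1(w=4) 1-2(w=4) 2-3(w=2) 3-4(w=4)}
step 5: add edge 3-5 (w=4); MST = {0-1(w=4) 1-2(w=4) 2-3(w=2) 3-4(w=4) 3-5(w=4)}
step 6: add edge 1-6 (w=7); MST = {0-1(w=4) 1-2(w=4) 1-6(w=7) 2-3(w=2) 3-4(w=4) 3-5(w=4)}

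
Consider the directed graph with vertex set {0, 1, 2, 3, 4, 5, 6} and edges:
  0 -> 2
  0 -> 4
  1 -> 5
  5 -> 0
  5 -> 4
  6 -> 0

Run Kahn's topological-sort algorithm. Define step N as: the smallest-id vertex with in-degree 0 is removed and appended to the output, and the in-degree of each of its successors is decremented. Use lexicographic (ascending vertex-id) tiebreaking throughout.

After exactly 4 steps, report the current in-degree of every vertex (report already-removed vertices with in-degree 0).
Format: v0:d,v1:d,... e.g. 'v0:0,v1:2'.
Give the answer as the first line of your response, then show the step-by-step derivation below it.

v0:0,v1:0,v2:1,v3:0,v4:1,v5:0,v6:0

step 1: output 1; order=[1]; indeg=(2,0,1,0,2,0,0)
step 2: output 3; order=[1,3]; indeg=(2,0,1,0,2,0,0)
step 3: output 5; order=[1,3,5]; indeg=(1,0,1,0,1,0,0)
step 4: output 6; order=[1,3,5,6]; indeg=(0,0,1,0,1,0,0)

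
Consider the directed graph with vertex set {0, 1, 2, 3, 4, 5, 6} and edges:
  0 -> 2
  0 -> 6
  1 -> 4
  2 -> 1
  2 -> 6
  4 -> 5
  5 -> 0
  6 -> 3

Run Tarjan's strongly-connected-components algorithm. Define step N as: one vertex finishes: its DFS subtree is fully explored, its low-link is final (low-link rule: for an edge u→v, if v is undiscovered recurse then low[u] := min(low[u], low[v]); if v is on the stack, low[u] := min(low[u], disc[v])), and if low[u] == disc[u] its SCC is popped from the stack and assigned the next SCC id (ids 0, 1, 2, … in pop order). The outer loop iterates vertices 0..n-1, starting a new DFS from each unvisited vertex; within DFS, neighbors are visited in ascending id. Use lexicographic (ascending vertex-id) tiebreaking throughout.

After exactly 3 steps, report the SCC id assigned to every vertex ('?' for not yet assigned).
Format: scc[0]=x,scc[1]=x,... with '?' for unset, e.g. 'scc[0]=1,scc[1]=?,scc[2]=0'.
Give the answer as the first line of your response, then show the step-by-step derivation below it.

scc[0]=?,scc[1]=?,scc[2]=?,scc[3]=?,scc[4]=?,scc[5]=?,scc[6]=?

step 1: low=(low[0]=0,low[1]=2,low[2]=1,low[3]=?,low[4]=3,low[5]=0,low[6]=?); scc=(scc[0]=?,scc[1]=?,scc[2]=?,scc[3]=?,scc[4]=?,scc[5]=?,scc[6]=?)
step 2: low=(low[0]=0,low[1]=2,low[2]=1,low[3]=?,low[4]=0,low[5]=0,low[6]=?); scc=(scc[0]=?,scc[1]=?,scc[2]=?,scc[3]=?,scc[4]=?,scc[5]=?,scc[6]=?)
step 3: low=(low[0]=0,low[1]=0,low[2]=1,low[3]=?,low[4]=0,low[5]=0,low[6]=?); scc=(scc[0]=?,scc[1]=?,scc[2]=?,scc[3]=?,scc[4]=?,scc[5]=?,scc[6]=?)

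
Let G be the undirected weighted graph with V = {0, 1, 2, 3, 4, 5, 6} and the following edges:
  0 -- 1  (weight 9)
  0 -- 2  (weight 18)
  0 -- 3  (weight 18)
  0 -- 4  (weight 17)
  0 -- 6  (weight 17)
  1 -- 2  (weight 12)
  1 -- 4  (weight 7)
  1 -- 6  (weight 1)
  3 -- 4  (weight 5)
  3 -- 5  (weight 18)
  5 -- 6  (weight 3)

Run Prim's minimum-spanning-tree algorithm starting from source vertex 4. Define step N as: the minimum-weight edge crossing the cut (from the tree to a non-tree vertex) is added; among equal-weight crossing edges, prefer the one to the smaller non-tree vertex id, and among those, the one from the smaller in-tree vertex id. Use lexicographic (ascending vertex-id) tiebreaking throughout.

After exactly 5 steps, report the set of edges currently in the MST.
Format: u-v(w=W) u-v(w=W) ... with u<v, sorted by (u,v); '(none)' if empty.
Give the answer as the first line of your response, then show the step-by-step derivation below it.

0-1(w=9) 1-4(w=7) 1-6(w=1) 3-4(w=5) 5-6(w=3)

step 1: add edge 3-4 (w=5); MST = {3-4(w=5)}
step 2: add edge 1-4 (w=7); MST = {1-4(w=7) 3-4(w=5)}
step 3: add edge 1-6 (w=1); MST = {1-4(w=7) 1-6(w=1) 3-4(w=5)}
step 4: add edge 5-6 (w=3); MST = {1-4(w=7) 1-6(w=1) 3-4(w=5) 5-6(w=3)}
step 5: add edge 0-1 (w=9); MST = {0-1(w=9) 1-4(w=7) 1-6(w=1) 3-4(w=5) 5-6(w=3)}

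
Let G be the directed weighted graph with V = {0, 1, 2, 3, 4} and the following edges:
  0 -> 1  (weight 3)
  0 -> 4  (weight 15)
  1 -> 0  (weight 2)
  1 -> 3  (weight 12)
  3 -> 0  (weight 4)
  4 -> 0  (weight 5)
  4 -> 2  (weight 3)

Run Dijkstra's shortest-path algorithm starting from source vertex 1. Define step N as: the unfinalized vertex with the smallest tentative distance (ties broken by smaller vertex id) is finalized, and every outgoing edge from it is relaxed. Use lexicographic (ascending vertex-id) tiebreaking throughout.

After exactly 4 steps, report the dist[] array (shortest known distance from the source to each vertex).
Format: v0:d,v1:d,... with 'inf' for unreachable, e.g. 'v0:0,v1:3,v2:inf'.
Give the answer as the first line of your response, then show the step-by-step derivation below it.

v0:2,v1:0,v2:20,v3:12,v4:17

step 1: dist = v0:2,v1:0,v2:inf,v3:12,v4:inf
step 2: dist = v0:2,v1:0,v2:inf,v3:12,v4:17
step 3: dist = v0:2,v1:0,v2:inf,v3:12,v4:17
step 4: dist = v0:2,v1:0,v2:20,v3:12,v4:17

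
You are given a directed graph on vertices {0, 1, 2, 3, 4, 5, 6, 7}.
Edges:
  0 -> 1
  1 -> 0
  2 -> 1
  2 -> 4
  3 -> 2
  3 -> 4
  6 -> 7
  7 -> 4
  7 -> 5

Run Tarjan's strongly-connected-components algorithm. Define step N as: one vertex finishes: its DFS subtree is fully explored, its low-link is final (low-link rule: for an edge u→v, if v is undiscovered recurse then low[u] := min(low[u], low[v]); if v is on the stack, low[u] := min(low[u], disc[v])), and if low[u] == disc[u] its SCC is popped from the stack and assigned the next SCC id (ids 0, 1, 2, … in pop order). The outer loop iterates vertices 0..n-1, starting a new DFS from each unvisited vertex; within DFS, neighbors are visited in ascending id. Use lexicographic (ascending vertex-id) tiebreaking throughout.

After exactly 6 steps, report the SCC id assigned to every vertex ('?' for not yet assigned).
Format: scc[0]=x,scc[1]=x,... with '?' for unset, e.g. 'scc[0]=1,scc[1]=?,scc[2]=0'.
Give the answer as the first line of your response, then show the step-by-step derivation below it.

scc[0]=0,scc[1]=0,scc[2]=2,scc[3]=3,scc[4]=1,scc[5]=4,scc[6]=?,scc[7]=?

step 1: low=(low[0]=0,low[1]=0,low[2]=?,low[3]=?,low[4]=?,low[5]=?,low[6]=?,low[7]=?); scc=(scc[0]=?,scc[1]=?,scc[2]=?,scc[3]=?,scc[4]=?,scc[5]=?,scc[6]=?,scc[7]=?)
step 2: low=(low[0]=0,low[1]=0,low[2]=?,low[3]=?,low[4]=?,low[5]=?,low[6]=?,low[7]=?); scc=(scc[0]=0,scc[1]=0,scc[2]=?,scc[3]=?,scc[4]=?,scc[5]=?,scc[6]=?,scc[7]=?)
step 3: low=(low[0]=0,low[1]=0,low[2]=2,low[3]=?,low[4]=3,low[5]=?,low[6]=?,low[7]=?); scc=(scc[0]=0,scc[1]=0,scc[2]=?,scc[3]=?,scc[4]=1,scc[5]=?,scc[6]=?,scc[7]=?)
step 4: low=(low[0]=0,low[1]=0,low[2]=2,low[3]=?,low[4]=3,low[5]=?,low[6]=?,low[7]=?); scc=(scc[0]=0,scc[1]=0,scc[2]=2,scc[3]=?,scc[4]=1,scc[5]=?,scc[6]=?,scc[7]=?)
step 5: low=(low[0]=0,low[1]=0,low[2]=2,low[3]=4,low[4]=3,low[5]=?,low[6]=?,low[7]=?); scc=(scc[0]=0,scc[1]=0,scc[2]=2,scc[3]=3,scc[4]=1,scc[5]=?,scc[6]=?,scc[7]=?)
step 6: low=(low[0]=0,low[1]=0,low[2]=2,low[3]=4,low[4]=3,low[5]=5,low[6]=?,low[7]=?); scc=(scc[0]=0,scc[1]=0,scc[2]=2,scc[3]=3,scc[4]=1,scc[5]=4,scc[6]=?,scc[7]=?)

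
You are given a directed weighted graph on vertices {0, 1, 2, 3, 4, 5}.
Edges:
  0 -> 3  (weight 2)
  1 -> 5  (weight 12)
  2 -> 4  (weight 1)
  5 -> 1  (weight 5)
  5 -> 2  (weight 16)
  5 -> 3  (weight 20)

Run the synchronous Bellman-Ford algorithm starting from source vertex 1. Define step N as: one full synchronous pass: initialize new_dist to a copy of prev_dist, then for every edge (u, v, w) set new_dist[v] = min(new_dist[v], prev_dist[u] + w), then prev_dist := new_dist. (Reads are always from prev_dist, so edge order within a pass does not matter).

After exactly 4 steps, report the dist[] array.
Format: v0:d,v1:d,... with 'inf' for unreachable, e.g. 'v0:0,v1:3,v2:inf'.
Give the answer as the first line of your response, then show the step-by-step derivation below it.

v0:inf,v1:0,v2:28,v3:32,v4:29,v5:12

step 1: dist = v0:inf,v1:0,v2:inf,v3:inf,v4:inf,v5:12
step 2: dist = v0:inf,v1:0,v2:28,v3:32,v4:inf,v5:12
step 3: dist = v0:inf,v1:0,v2:28,v3:32,v4:29,v5:12
step 4: dist = v0:inf,v1:0,v2:28,v3:32,v4:29,v5:12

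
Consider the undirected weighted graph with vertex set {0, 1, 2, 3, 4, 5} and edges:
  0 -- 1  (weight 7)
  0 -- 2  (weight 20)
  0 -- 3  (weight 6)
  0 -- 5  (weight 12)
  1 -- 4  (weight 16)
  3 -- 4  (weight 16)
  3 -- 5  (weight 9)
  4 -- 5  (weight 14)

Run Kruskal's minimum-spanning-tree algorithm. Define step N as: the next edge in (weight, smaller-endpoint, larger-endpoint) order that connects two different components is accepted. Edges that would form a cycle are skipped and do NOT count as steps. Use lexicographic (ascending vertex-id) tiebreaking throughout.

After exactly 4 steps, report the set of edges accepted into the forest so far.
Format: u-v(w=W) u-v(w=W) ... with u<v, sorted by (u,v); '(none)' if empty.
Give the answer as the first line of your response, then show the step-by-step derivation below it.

0-1(w=7) 0-3(w=6) 3-5(w=9) 4-5(w=14)

step 1: add edge 0-3 (w=6); MST = {0-3(w=6)}
step 2: add edge 0-1 (w=7); MST = {0-1(w=7) 0-3(w=6)}
step 3: add edge 3-5 (w=9); MST = {0-1(w=7) 0-3(w=6) 3-5(w=9)}
step 4: add edge 4-5 (w=14); MST = {0-1(w=7) 0-3(w=6) 3-5(w=9) 4-5(w=14)}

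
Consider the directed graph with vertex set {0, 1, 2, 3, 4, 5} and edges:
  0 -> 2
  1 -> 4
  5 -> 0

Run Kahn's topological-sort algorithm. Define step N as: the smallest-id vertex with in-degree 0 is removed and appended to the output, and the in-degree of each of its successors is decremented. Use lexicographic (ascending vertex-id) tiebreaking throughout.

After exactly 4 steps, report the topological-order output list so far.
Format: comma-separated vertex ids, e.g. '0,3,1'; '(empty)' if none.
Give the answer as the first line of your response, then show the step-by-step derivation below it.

1,3,4,5

step 1: output 1; order=[1]; indeg=(1,0,1,0,0,0)
step 2: output 3; order=[1,3]; indeg=(1,0,1,0,0,0)
step 3: output 4; order=[1,3,4]; indeg=(1,0,1,0,0,0)
step 4: output 5; order=[1,3,4,5]; indeg=(0,0,1,0,0,0)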